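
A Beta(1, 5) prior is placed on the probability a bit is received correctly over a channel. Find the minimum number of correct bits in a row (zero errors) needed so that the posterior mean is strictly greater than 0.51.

k = 5

After k correct bits and 0 errors the posterior is Beta(1+k, 5), with mean (1+k)/(1+5+k).
Set (1+k)/(6+k) > 0.51 and solve: k > (0.51·6 − 1)/(1 − 0.51) = 4.204.
The smallest integer exceeding 4.204 is 5.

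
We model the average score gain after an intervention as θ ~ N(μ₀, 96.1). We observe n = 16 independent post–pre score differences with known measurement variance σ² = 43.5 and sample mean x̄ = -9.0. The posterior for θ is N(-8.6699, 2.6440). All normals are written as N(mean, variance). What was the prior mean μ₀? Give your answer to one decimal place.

μ₀ = 3.0

The posterior mean is a precision-weighted average: μ_n = (τ₀μ₀ + τ_data·x̄)/(τ₀+τ_data), with τ₀=1/σ₀² and τ_data=n/σ².
Here τ₀ = 1/96.1 = 0.010406 and τ_data = 16/43.5 = 0.367816, so τ_n = 0.378222.
Rearranging for μ₀: μ₀ = (μ_n·τ_n − τ_data·x̄)/τ₀ = (-8.6699·0.378222 − 0.367816·-9.0) / 0.010406 = 0.031197/0.010406 ≈ 3.0.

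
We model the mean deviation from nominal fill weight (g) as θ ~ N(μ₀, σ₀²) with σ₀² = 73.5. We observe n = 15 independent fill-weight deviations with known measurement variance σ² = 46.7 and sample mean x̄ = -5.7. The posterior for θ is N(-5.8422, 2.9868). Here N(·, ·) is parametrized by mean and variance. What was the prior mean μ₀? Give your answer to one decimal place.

The posterior mean is a precision-weighted average: μ_n = (τ₀μ₀ + τ_data·x̄)/(τ₀+τ_data), with τ₀=1/σ₀² and τ_data=n/σ².
Here τ₀ = 1/73.5 = 0.013605 and τ_data = 15/46.7 = 0.321199, so τ_n = 0.334804.
Rearranging for μ₀: μ₀ = (μ_n·τ_n − τ_data·x̄)/τ₀ = (-5.8422·0.334804 − 0.321199·-5.7) / 0.013605 = -0.125158/0.013605 ≈ -9.2.

μ₀ = -9.2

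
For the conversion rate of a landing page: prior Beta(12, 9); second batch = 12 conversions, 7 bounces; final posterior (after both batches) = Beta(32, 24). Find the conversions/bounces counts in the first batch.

Sequential conjugate updates are equivalent to a single update on the pooled data, so total successes = posterior α − prior α and total failures = posterior β − prior β.
Total across both batches: 32−12=20 conversions, 24−9=15 bounces.
Subtract the second batch: 20−12=8 conversions and 15−7=8 bounces.

8 conversions and 8 bounces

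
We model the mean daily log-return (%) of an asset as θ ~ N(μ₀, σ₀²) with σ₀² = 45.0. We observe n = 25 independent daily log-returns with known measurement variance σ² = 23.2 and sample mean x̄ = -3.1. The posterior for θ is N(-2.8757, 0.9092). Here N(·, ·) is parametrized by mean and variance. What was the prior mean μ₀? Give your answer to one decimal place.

The posterior mean is a precision-weighted average: μ_n = (τ₀μ₀ + τ_data·x̄)/(τ₀+τ_data), with τ₀=1/σ₀² and τ_data=n/σ².
Here τ₀ = 1/45.0 = 0.022222 and τ_data = 25/23.2 = 1.077586, so τ_n = 1.099808.
Rearranging for μ₀: μ₀ = (μ_n·τ_n − τ_data·x̄)/τ₀ = (-2.8757·1.099808 − 1.077586·-3.1) / 0.022222 = 0.177799/0.022222 ≈ 8.0.

μ₀ = 8.0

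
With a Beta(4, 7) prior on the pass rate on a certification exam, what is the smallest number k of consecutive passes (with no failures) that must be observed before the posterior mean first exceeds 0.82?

After k passes and 0 failures the posterior is Beta(4+k, 7), with mean (4+k)/(4+7+k).
Set (4+k)/(11+k) > 0.82 and solve: k > (0.82·11 − 4)/(1 − 0.82) = 27.889.
The smallest integer exceeding 27.889 is 28, and checking k=28: (32)/(39) = 0.8205 > 0.82.

k = 28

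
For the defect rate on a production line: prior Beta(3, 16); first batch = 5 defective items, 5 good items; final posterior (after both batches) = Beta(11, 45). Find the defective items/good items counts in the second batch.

3 defective items and 24 good items

Because Beta–binomial updating is additive in the counts, the combined data contributed (α_post−α_prior, β_post−β_prior) successes and failures.
Total across both batches: 11−3=8 defective items, 45−16=29 good items.
Subtract the first batch: 8−5=3 defective items and 29−5=24 good items.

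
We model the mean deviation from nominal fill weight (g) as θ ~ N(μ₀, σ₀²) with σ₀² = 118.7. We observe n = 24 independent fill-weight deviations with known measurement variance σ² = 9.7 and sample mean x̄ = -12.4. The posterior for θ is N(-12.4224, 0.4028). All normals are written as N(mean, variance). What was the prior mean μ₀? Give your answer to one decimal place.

The posterior mean is a precision-weighted average: μ_n = (τ₀μ₀ + τ_data·x̄)/(τ₀+τ_data), with τ₀=1/σ₀² and τ_data=n/σ².
Here τ₀ = 1/118.7 = 0.008425 and τ_data = 24/9.7 = 2.474227, so τ_n = 2.482652.
Rearranging for μ₀: μ₀ = (μ_n·τ_n − τ_data·x̄)/τ₀ = (-12.4224·2.482652 − 2.474227·-12.4) / 0.008425 = -0.160081/0.008425 ≈ -19.0.

μ₀ = -19.0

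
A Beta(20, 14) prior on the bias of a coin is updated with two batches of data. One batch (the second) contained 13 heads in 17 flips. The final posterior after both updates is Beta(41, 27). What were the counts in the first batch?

Sequential conjugate updates are equivalent to a single update on the pooled data, so total successes = posterior α − prior α and total failures = posterior β − prior β.
Total across both batches: 41−20=21 heads, 27−14=13 tails.
Subtract the second batch: 21−13=8 heads and 13−4=9 tails.

8 heads and 9 tails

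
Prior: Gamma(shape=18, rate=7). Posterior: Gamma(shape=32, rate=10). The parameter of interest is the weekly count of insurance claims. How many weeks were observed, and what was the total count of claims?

Gamma–Poisson conjugacy: posterior shape = α + Σxᵢ, posterior rate = β + n.
Matching: Σxᵢ = 32 − 18 = 14 and n = 10 − 7 = 3.

n = 3 weeks with total 14 claims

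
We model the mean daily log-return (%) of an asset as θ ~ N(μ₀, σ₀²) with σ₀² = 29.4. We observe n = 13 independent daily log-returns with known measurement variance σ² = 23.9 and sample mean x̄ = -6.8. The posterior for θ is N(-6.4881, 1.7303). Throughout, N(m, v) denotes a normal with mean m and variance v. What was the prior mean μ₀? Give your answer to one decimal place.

μ₀ = -1.5

The posterior mean is a precision-weighted average: μ_n = (τ₀μ₀ + τ_data·x̄)/(τ₀+τ_data), with τ₀=1/σ₀² and τ_data=n/σ².
Here τ₀ = 1/29.4 = 0.034014 and τ_data = 13/23.9 = 0.543933, so τ_n = 0.577947.
Rearranging for μ₀: μ₀ = (μ_n·τ_n − τ_data·x̄)/τ₀ = (-6.4881·0.577947 − 0.543933·-6.8) / 0.034014 = -0.051034/0.034014 ≈ -1.5.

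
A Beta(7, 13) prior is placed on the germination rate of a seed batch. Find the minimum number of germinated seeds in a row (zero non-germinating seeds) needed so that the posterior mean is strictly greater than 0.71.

k = 25

After k germinated seeds and 0 non-germinating seeds the posterior is Beta(7+k, 13), with mean (7+k)/(7+13+k).
Set (7+k)/(20+k) > 0.71 and solve: k > (0.71·20 − 7)/(1 − 0.71) = 24.828.
The smallest integer exceeding 24.828 is 25, and checking k=25: (32)/(45) = 0.7111 > 0.71.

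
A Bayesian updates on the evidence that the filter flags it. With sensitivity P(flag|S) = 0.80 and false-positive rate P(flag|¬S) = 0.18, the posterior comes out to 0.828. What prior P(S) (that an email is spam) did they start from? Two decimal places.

In odds form, posterior odds = prior odds × likelihood ratio, so prior odds = posterior odds ÷ LR.
Posterior odds = 0.828/(1−0.828) = 4.8140. LR = 0.80/0.18 = 4.4444.
Prior odds = 4.8140/4.4444 = 1.0832, so P(S) = 1.0832/(1+1.0832) ≈ 0.52.

P(S) = 0.52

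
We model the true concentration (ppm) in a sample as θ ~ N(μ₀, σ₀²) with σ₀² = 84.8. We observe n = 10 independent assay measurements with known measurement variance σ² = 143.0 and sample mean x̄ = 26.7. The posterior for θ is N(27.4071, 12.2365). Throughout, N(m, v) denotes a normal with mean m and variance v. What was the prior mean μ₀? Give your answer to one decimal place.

With known observation variance, the Normal–Normal posterior has precision τ_n = τ₀ + n/σ² and mean μ_n = (τ₀μ₀ + (n/σ²)x̄)/τ_n.
Here τ₀ = 1/84.8 = 0.011792 and τ_data = 10/143.0 = 0.069930, so τ_n = 0.081722.
Rearranging for μ₀: μ₀ = (μ_n·τ_n − τ_data·x̄)/τ₀ = (27.4071·0.081722 − 0.069930·26.7) / 0.011792 = 0.372632/0.011792 ≈ 31.6.

μ₀ = 31.6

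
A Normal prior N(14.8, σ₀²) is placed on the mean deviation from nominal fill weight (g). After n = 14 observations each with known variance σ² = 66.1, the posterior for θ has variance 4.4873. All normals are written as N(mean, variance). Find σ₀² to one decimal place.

σ₀² = 90.5

Posterior precision equals prior precision plus data precision: 1/σ_n² = 1/σ₀² + n/σ².
So 1/σ₀² = 1/4.4873 − 14/66.1 = 0.222851 − 0.211800 = 0.011051.
Hence σ₀² = 1/0.011051 ≈ 90.5.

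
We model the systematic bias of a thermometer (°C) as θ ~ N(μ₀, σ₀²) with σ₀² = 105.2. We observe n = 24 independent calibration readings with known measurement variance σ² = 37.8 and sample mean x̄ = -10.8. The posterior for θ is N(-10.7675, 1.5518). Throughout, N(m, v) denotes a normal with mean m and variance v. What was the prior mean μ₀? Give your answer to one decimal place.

μ₀ = -8.6

With known observation variance, the Normal–Normal posterior has precision τ_n = τ₀ + n/σ² and mean μ_n = (τ₀μ₀ + (n/σ²)x̄)/τ_n.
Here τ₀ = 1/105.2 = 0.009506 and τ_data = 24/37.8 = 0.634921, so τ_n = 0.644427.
Rearranging for μ₀: μ₀ = (μ_n·τ_n − τ_data·x̄)/τ₀ = (-10.7675·0.644427 − 0.634921·-10.8) / 0.009506 = -0.081721/0.009506 ≈ -8.6.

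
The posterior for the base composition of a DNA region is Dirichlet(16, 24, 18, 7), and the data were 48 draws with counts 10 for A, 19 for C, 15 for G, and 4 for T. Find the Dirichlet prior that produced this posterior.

Dirichlet(6, 5, 3, 3)

For a Dirichlet(α) prior with multinomial counts c, the posterior is Dirichlet(α + c) componentwise.
Subtract each count from the matching posterior parameter: 16−10=6, 24−19=5, 18−15=3, 7−4=3.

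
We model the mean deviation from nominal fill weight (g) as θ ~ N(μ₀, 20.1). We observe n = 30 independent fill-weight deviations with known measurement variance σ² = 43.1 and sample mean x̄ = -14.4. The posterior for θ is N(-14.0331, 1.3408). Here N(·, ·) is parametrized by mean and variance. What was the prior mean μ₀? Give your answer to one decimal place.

The posterior mean is a precision-weighted average: μ_n = (τ₀μ₀ + τ_data·x̄)/(τ₀+τ_data), with τ₀=1/σ₀² and τ_data=n/σ².
Here τ₀ = 1/20.1 = 0.049751 and τ_data = 30/43.1 = 0.696056, so τ_n = 0.745807.
Rearranging for μ₀: μ₀ = (μ_n·τ_n − τ_data·x̄)/τ₀ = (-14.0331·0.745807 − 0.696056·-14.4) / 0.049751 = -0.442778/0.049751 ≈ -8.9.

μ₀ = -8.9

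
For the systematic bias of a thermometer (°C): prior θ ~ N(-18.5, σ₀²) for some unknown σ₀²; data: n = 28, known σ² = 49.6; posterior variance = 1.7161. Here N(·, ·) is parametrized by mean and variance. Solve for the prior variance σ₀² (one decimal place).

σ₀² = 54.9

For the Normal–Normal model with known σ², precisions add: τ_n = τ₀ + n/σ².
So 1/σ₀² = 1/1.7161 − 28/49.6 = 0.582717 − 0.564516 = 0.018201.
Hence σ₀² = 1/0.018201 ≈ 54.9.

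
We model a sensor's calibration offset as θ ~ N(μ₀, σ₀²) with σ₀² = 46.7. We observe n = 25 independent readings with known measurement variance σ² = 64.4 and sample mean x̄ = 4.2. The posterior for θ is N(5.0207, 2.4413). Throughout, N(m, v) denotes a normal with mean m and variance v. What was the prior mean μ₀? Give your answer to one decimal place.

μ₀ = 19.9

With known observation variance, the Normal–Normal posterior has precision τ_n = τ₀ + n/σ² and mean μ_n = (τ₀μ₀ + (n/σ²)x̄)/τ_n.
Here τ₀ = 1/46.7 = 0.021413 and τ_data = 25/64.4 = 0.388199, so τ_n = 0.409612.
Rearranging for μ₀: μ₀ = (μ_n·τ_n − τ_data·x̄)/τ₀ = (5.0207·0.409612 − 0.388199·4.2) / 0.021413 = 0.426103/0.021413 ≈ 19.9.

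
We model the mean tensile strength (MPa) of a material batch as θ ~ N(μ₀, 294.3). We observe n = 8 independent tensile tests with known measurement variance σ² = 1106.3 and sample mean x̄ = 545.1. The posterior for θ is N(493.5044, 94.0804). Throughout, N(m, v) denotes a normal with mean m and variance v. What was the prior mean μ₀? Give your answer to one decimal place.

The posterior mean is a precision-weighted average: μ_n = (τ₀μ₀ + τ_data·x̄)/(τ₀+τ_data), with τ₀=1/σ₀² and τ_data=n/σ².
Here τ₀ = 1/294.3 = 0.003398 and τ_data = 8/1106.3 = 0.007231, so τ_n = 0.010629.
Rearranging for μ₀: μ₀ = (μ_n·τ_n − τ_data·x̄)/τ₀ = (493.5044·0.010629 − 0.007231·545.1) / 0.003398 = 1.303840/0.003398 ≈ 383.7.

μ₀ = 383.7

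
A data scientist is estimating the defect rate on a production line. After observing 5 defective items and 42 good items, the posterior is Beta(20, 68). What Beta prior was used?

Beta(15, 26)

Under Beta–binomial conjugacy the posterior parameters are (α+s, β+f).
Subtract the data counts: 20−5=15, 68−42=26.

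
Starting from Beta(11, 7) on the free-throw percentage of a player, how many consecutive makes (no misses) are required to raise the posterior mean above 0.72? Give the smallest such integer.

k = 8

After k makes and 0 misses the posterior is Beta(11+k, 7), with mean (11+k)/(11+7+k).
Set (11+k)/(18+k) > 0.72 and solve: k > (0.72·18 − 11)/(1 − 0.72) = 7.000.
The smallest integer exceeding 7.000 is 8, and checking k=8: (19)/(26) = 0.7308 > 0.72.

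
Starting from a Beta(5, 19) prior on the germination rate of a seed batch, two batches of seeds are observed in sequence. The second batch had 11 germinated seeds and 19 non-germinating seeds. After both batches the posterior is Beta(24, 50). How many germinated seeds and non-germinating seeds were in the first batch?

8 germinated seeds and 12 non-germinating seeds

Because Beta–binomial updating is additive in the counts, the combined data contributed (α_post−α_prior, β_post−β_prior) successes and failures.
Total across both batches: 24−5=19 germinated seeds, 50−19=31 non-germinating seeds.
Subtract the second batch: 19−11=8 germinated seeds and 31−19=12 non-germinating seeds.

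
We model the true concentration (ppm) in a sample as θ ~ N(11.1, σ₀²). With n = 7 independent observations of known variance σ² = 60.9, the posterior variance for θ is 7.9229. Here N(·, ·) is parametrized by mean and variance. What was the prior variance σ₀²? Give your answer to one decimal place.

Posterior precision equals prior precision plus data precision: 1/σ_n² = 1/σ₀² + n/σ².
So 1/σ₀² = 1/7.9229 − 7/60.9 = 0.126216 − 0.114943 = 0.011273.
Hence σ₀² = 1/0.011273 ≈ 88.7.

σ₀² = 88.7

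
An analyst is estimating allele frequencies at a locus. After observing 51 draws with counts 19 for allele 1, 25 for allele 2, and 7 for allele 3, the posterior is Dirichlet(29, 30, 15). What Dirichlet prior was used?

Dirichlet(10, 5, 8)

For a Dirichlet(α) prior with multinomial counts c, the posterior is Dirichlet(α + c) componentwise.
Subtract each count from the matching posterior parameter: 29−19=10, 30−25=5, 15−7=8.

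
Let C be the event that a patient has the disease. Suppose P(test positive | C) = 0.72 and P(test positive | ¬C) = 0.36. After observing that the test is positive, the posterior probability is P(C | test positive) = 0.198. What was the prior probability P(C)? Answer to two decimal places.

In odds form, posterior odds = prior odds × likelihood ratio, so prior odds = posterior odds ÷ LR.
Posterior odds = 0.198/(1−0.198) = 0.2469. LR = 0.72/0.36 = 2.0000.
Prior odds = 0.2469/2.0000 = 0.1235, so P(C) = 0.1235/(1+0.1235) ≈ 0.11.

P(C) = 0.11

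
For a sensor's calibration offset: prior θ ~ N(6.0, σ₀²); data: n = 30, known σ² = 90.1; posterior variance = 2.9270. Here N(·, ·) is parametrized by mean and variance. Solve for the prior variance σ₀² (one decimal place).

σ₀² = 115.2

For the Normal–Normal model with known σ², precisions add: τ_n = τ₀ + n/σ².
So 1/σ₀² = 1/2.9270 − 30/90.1 = 0.341647 − 0.332963 = 0.008684.
Hence σ₀² = 1/0.008684 ≈ 115.2.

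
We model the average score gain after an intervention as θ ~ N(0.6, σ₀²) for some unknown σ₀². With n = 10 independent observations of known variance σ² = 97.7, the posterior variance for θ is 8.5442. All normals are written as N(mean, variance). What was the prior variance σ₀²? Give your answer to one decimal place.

σ₀² = 68.1

Posterior precision equals prior precision plus data precision: 1/σ_n² = 1/σ₀² + n/σ².
So 1/σ₀² = 1/8.5442 − 10/97.7 = 0.117038 − 0.102354 = 0.014684.
Hence σ₀² = 1/0.014684 ≈ 68.1.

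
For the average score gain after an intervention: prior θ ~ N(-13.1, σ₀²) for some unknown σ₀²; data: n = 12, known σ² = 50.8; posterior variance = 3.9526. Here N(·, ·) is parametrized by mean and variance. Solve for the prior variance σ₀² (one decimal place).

Posterior precision equals prior precision plus data precision: 1/σ_n² = 1/σ₀² + n/σ².
So 1/σ₀² = 1/3.9526 − 12/50.8 = 0.252998 − 0.236220 = 0.016778.
Hence σ₀² = 1/0.016778 ≈ 59.6.

σ₀² = 59.6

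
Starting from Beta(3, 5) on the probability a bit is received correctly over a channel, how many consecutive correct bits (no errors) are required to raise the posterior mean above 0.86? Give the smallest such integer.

k = 28

After k correct bits and 0 errors the posterior is Beta(3+k, 5), with mean (3+k)/(3+5+k).
Set (3+k)/(8+k) > 0.86 and solve: k > (0.86·8 − 3)/(1 − 0.86) = 27.714.
The smallest integer exceeding 27.714 is 28, and checking k=28: (31)/(36) = 0.8611 > 0.86.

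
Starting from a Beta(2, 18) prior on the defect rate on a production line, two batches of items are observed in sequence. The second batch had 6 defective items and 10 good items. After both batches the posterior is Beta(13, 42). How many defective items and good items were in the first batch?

5 defective items and 14 good items

Sequential conjugate updates are equivalent to a single update on the pooled data, so total successes = posterior α − prior α and total failures = posterior β − prior β.
Total across both batches: 13−2=11 defective items, 42−18=24 good items.
Subtract the second batch: 11−6=5 defective items and 24−10=14 good items.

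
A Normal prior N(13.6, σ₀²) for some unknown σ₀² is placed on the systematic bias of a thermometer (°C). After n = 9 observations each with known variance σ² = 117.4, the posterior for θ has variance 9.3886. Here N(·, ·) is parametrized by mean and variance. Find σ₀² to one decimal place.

σ₀² = 33.5

For the Normal–Normal model with known σ², precisions add: τ_n = τ₀ + n/σ².
So 1/σ₀² = 1/9.3886 − 9/117.4 = 0.106512 − 0.076661 = 0.029851.
Hence σ₀² = 1/0.029851 ≈ 33.5.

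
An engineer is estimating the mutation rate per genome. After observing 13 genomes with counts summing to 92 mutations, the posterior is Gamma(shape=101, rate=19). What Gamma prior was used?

A Gamma(α, β) prior (rate parametrization) on a Poisson rate with n observations summing to S gives posterior Gamma(α+S, β+n).
So α = 101 − 92 = 9 and β = 19 − 13 = 6.

Gamma(shape=9, rate=6)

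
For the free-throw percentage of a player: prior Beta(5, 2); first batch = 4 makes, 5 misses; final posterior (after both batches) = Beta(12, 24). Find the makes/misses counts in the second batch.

Sequential conjugate updates are equivalent to a single update on the pooled data, so total successes = posterior α − prior α and total failures = posterior β − prior β.
Total across both batches: 12−5=7 makes, 24−2=22 misses.
Subtract the first batch: 7−4=3 makes and 22−5=17 misses.

3 makes and 17 misses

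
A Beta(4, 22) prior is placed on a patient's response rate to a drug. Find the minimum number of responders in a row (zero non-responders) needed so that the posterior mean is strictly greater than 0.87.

k = 144

After k responders and 0 non-responders the posterior is Beta(4+k, 22), with mean (4+k)/(4+22+k).
Set (4+k)/(26+k) > 0.87 and solve: k > (0.87·26 − 4)/(1 − 0.87) = 143.231.
The smallest integer exceeding 143.231 is 144, and checking k=144: (148)/(170) = 0.8706 > 0.87.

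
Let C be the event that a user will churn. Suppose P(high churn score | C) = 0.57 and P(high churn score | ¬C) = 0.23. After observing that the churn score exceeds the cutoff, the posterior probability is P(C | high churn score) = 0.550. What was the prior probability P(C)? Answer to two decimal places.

P(C) = 0.33

In odds form, posterior odds = prior odds × likelihood ratio, so prior odds = posterior odds ÷ LR.
Posterior odds = 0.550/(1−0.550) = 1.2222. LR = 0.57/0.23 = 2.4783.
Prior odds = 1.2222/2.4783 = 0.4932, so P(C) = 0.4932/(1+0.4932) ≈ 0.33.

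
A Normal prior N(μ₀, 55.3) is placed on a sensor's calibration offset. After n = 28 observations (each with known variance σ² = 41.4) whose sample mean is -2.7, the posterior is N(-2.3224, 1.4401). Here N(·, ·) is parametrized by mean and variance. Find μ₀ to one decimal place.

The posterior mean is a precision-weighted average: μ_n = (τ₀μ₀ + τ_data·x̄)/(τ₀+τ_data), with τ₀=1/σ₀² and τ_data=n/σ².
Here τ₀ = 1/55.3 = 0.018083 and τ_data = 28/41.4 = 0.676329, so τ_n = 0.694412.
Rearranging for μ₀: μ₀ = (μ_n·τ_n − τ_data·x̄)/τ₀ = (-2.3224·0.694412 − 0.676329·-2.7) / 0.018083 = 0.213386/0.018083 ≈ 11.8.

μ₀ = 11.8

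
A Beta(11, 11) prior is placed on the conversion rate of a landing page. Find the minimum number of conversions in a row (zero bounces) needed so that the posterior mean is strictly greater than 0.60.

After k conversions and 0 bounces the posterior is Beta(11+k, 11), with mean (11+k)/(11+11+k).
Set (11+k)/(22+k) > 0.60 and solve: k > (0.60·22 − 11)/(1 − 0.60) = 5.500.
The smallest integer exceeding 5.500 is 6.

k = 6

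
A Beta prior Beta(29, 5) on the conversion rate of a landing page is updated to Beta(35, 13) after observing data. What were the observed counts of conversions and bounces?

A Beta(a, b) prior with s successes and f failures in binomial data gives a Beta(a+s, b+f) posterior.
So s = 35 − 29 = 6 and f = 13 − 5 = 8.

6 conversions and 8 bounces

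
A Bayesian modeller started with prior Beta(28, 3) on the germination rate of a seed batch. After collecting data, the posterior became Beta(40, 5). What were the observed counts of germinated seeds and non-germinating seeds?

Beta is conjugate to the binomial likelihood: posterior = Beta(α+s, β+f).
Match parameters: s=40−28=12, f=5−3=2.

12 germinated seeds and 2 non-germinating seeds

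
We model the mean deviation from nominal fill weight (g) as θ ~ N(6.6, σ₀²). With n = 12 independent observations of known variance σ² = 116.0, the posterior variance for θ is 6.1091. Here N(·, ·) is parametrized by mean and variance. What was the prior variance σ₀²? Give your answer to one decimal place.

Posterior precision equals prior precision plus data precision: 1/σ_n² = 1/σ₀² + n/σ².
So 1/σ₀² = 1/6.1091 − 12/116.0 = 0.163690 − 0.103448 = 0.060242.
Hence σ₀² = 1/0.060242 ≈ 16.6.

σ₀² = 16.6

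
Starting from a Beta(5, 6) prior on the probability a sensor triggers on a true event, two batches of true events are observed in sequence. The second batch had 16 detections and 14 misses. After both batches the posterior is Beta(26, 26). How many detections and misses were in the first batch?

5 detections and 6 misses

Sequential conjugate updates are equivalent to a single update on the pooled data, so total successes = posterior α − prior α and total failures = posterior β − prior β.
Total across both batches: 26−5=21 detections, 26−6=20 misses.
Subtract the second batch: 21−16=5 detections and 20−14=6 misses.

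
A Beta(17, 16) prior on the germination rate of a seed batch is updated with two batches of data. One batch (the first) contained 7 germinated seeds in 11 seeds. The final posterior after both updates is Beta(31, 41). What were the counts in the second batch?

7 germinated seeds and 21 non-germinating seeds

Sequential conjugate updates are equivalent to a single update on the pooled data, so total successes = posterior α − prior α and total failures = posterior β − prior β.
Total across both batches: 31−17=14 germinated seeds, 41−16=25 non-germinating seeds.
Subtract the first batch: 14−7=7 germinated seeds and 25−4=21 non-germinating seeds.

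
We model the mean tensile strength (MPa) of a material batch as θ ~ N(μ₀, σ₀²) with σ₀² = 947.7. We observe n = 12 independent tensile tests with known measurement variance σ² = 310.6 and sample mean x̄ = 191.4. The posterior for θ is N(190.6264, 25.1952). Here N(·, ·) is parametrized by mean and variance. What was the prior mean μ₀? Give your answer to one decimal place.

μ₀ = 162.3

The posterior mean is a precision-weighted average: μ_n = (τ₀μ₀ + τ_data·x̄)/(τ₀+τ_data), with τ₀=1/σ₀² and τ_data=n/σ².
Here τ₀ = 1/947.7 = 0.001055 and τ_data = 12/310.6 = 0.038635, so τ_n = 0.039690.
Rearranging for μ₀: μ₀ = (μ_n·τ_n − τ_data·x̄)/τ₀ = (190.6264·0.039690 − 0.038635·191.4) / 0.001055 = 0.171223/0.001055 ≈ 162.3.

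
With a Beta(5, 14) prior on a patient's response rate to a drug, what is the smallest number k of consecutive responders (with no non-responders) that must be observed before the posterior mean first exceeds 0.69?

After k responders and 0 non-responders the posterior is Beta(5+k, 14), with mean (5+k)/(5+14+k).
Set (5+k)/(19+k) > 0.69 and solve: k > (0.69·19 − 5)/(1 − 0.69) = 26.161.
The smallest integer exceeding 26.161 is 27.

k = 27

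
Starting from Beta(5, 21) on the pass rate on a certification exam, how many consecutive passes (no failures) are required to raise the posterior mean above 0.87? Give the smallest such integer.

k = 136

After k passes and 0 failures the posterior is Beta(5+k, 21), with mean (5+k)/(5+21+k).
Set (5+k)/(26+k) > 0.87 and solve: k > (0.87·26 − 5)/(1 − 0.87) = 135.538.
The smallest integer exceeding 135.538 is 136.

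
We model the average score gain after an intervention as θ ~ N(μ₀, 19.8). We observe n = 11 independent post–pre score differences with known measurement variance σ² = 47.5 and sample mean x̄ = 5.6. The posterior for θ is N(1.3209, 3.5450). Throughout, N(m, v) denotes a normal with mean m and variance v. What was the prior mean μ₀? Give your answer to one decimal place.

With known observation variance, the Normal–Normal posterior has precision τ_n = τ₀ + n/σ² and mean μ_n = (τ₀μ₀ + (n/σ²)x̄)/τ_n.
Here τ₀ = 1/19.8 = 0.050505 and τ_data = 11/47.5 = 0.231579, so τ_n = 0.282084.
Rearranging for μ₀: μ₀ = (μ_n·τ_n − τ_data·x̄)/τ₀ = (1.3209·0.282084 − 0.231579·5.6) / 0.050505 = -0.924238/0.050505 ≈ -18.3.

μ₀ = -18.3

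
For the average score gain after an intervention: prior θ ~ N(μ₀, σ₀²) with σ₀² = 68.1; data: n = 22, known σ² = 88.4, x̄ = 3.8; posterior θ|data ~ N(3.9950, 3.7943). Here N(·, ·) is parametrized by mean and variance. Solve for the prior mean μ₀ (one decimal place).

With known observation variance, the Normal–Normal posterior has precision τ_n = τ₀ + n/σ² and mean μ_n = (τ₀μ₀ + (n/σ²)x̄)/τ_n.
Here τ₀ = 1/68.1 = 0.014684 and τ_data = 22/88.4 = 0.248869, so τ_n = 0.263553.
Rearranging for μ₀: μ₀ = (μ_n·τ_n − τ_data·x̄)/τ₀ = (3.9950·0.263553 − 0.248869·3.8) / 0.014684 = 0.107192/0.014684 ≈ 7.3.

μ₀ = 7.3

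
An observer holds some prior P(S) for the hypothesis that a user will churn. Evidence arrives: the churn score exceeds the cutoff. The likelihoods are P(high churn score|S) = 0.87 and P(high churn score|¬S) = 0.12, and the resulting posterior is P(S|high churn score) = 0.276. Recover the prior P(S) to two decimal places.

P(S) = 0.05

Bayes' rule in odds form gives O(S|E) = O(S)·[P(E|S)/P(E|¬S)], hence O(S) = O(S|E)/LR.
Posterior odds = 0.276/(1−0.276) = 0.3812. LR = 0.87/0.12 = 7.2500.
Prior odds = 0.3812/7.2500 = 0.0526, so P(S) = 0.0526/(1+0.0526) ≈ 0.05.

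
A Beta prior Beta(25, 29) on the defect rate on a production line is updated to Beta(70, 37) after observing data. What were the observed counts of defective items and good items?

45 defective items and 8 good items

Under Beta–binomial conjugacy the posterior parameters are (a+s, b+f).
So s = 70 − 25 = 45 and f = 37 − 29 = 8.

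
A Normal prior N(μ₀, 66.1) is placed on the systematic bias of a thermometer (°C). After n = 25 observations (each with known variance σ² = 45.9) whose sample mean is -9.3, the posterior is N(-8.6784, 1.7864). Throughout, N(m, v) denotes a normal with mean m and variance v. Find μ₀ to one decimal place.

μ₀ = 13.7

With known observation variance, the Normal–Normal posterior has precision τ_n = τ₀ + n/σ² and mean μ_n = (τ₀μ₀ + (n/σ²)x̄)/τ_n.
Here τ₀ = 1/66.1 = 0.015129 and τ_data = 25/45.9 = 0.544662, so τ_n = 0.559791.
Rearranging for μ₀: μ₀ = (μ_n·τ_n − τ_data·x̄)/τ₀ = (-8.6784·0.559791 − 0.544662·-9.3) / 0.015129 = 0.207266/0.015129 ≈ 13.7.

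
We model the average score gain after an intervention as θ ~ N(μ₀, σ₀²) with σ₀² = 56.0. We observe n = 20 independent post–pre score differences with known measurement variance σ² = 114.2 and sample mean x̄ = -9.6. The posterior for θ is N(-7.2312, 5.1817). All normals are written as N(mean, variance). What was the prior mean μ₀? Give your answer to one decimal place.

μ₀ = 16.0

With known observation variance, the Normal–Normal posterior has precision τ_n = τ₀ + n/σ² and mean μ_n = (τ₀μ₀ + (n/σ²)x̄)/τ_n.
Here τ₀ = 1/56.0 = 0.017857 and τ_data = 20/114.2 = 0.175131, so τ_n = 0.192988.
Rearranging for μ₀: μ₀ = (μ_n·τ_n − τ_data·x̄)/τ₀ = (-7.2312·0.192988 − 0.175131·-9.6) / 0.017857 = 0.285723/0.017857 ≈ 16.0.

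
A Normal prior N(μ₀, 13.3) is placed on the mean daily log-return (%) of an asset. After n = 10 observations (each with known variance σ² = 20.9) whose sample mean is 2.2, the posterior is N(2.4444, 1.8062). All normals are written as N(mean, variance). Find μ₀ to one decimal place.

With known observation variance, the Normal–Normal posterior has precision τ_n = τ₀ + n/σ² and mean μ_n = (τ₀μ₀ + (n/σ²)x̄)/τ_n.
Here τ₀ = 1/13.3 = 0.075188 and τ_data = 10/20.9 = 0.478469, so τ_n = 0.553657.
Rearranging for μ₀: μ₀ = (μ_n·τ_n − τ_data·x̄)/τ₀ = (2.4444·0.553657 − 0.478469·2.2) / 0.075188 = 0.300727/0.075188 ≈ 4.0.

μ₀ = 4.0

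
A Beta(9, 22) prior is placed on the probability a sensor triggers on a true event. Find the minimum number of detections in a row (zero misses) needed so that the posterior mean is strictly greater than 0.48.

k = 12

After k detections and 0 misses the posterior is Beta(9+k, 22), with mean (9+k)/(9+22+k).
Set (9+k)/(31+k) > 0.48 and solve: k > (0.48·31 − 9)/(1 − 0.48) = 11.308.
The smallest integer exceeding 11.308 is 12.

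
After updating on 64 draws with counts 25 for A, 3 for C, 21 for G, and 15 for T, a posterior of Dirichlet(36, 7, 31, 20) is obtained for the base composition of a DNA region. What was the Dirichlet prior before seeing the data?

For a Dirichlet(α) prior with multinomial counts c, the posterior is Dirichlet(α + c) componentwise.
Subtract each count from the matching posterior parameter: 36−25=11, 7−3=4, 31−21=10, 20−15=5.

Dirichlet(11, 4, 10, 5)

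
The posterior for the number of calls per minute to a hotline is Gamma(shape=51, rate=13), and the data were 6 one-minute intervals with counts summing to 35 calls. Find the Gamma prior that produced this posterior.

Gamma–Poisson conjugacy: posterior shape = α + Σxᵢ, posterior rate = β + n.
So α = 51 − 35 = 16 and β = 13 − 6 = 7.

Gamma(shape=16, rate=7)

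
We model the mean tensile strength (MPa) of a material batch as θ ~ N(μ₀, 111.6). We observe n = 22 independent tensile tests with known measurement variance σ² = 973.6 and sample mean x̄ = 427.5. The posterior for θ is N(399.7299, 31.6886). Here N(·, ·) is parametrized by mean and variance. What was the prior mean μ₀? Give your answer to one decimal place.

The posterior mean is a precision-weighted average: μ_n = (τ₀μ₀ + τ_data·x̄)/(τ₀+τ_data), with τ₀=1/σ₀² and τ_data=n/σ².
Here τ₀ = 1/111.6 = 0.008961 and τ_data = 22/973.6 = 0.022597, so τ_n = 0.031558.
Rearranging for μ₀: μ₀ = (μ_n·τ_n − τ_data·x̄)/τ₀ = (399.7299·0.031558 − 0.022597·427.5) / 0.008961 = 2.954459/0.008961 ≈ 329.7.

μ₀ = 329.7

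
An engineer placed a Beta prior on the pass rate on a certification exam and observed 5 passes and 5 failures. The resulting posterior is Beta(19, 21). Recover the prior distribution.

Under Beta–binomial conjugacy the posterior parameters are (α+s, β+f).
Subtract the data counts: 19−5=14, 21−5=16.

Beta(14, 16)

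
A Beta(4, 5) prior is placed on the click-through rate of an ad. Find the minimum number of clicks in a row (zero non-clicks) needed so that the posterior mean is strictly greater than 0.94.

k = 75

After k clicks and 0 non-clicks the posterior is Beta(4+k, 5), with mean (4+k)/(4+5+k).
Set (4+k)/(9+k) > 0.94 and solve: k > (0.94·9 − 4)/(1 − 0.94) = 74.333.
The smallest integer exceeding 74.333 is 75, and checking k=75: (79)/(84) = 0.9405 > 0.94.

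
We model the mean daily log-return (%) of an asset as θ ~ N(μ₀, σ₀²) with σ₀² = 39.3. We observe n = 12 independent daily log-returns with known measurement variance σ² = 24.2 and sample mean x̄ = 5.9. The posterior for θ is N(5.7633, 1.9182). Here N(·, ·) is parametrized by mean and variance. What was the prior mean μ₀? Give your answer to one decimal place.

The posterior mean is a precision-weighted average: μ_n = (τ₀μ₀ + τ_data·x̄)/(τ₀+τ_data), with τ₀=1/σ₀² and τ_data=n/σ².
Here τ₀ = 1/39.3 = 0.025445 and τ_data = 12/24.2 = 0.495868, so τ_n = 0.521313.
Rearranging for μ₀: μ₀ = (μ_n·τ_n − τ_data·x̄)/τ₀ = (5.7633·0.521313 − 0.495868·5.9) / 0.025445 = 0.078862/0.025445 ≈ 3.1.

μ₀ = 3.1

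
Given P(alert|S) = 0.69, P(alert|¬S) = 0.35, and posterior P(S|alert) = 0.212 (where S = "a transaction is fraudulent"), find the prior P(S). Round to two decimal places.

P(S) = 0.12

In odds form, posterior odds = prior odds × likelihood ratio, so prior odds = posterior odds ÷ LR.
Posterior odds = 0.212/(1−0.212) = 0.2690. LR = 0.69/0.35 = 1.9714.
Prior odds = 0.2690/1.9714 = 0.1365, so P(S) = 0.1365/(1+0.1365) ≈ 0.12.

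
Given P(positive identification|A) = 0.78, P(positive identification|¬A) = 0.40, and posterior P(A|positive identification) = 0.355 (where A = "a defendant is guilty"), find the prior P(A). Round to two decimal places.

In odds form, posterior odds = prior odds × likelihood ratio, so prior odds = posterior odds ÷ LR.
Posterior odds = 0.355/(1−0.355) = 0.5504. LR = 0.78/0.40 = 1.9500.
Prior odds = 0.5504/1.9500 = 0.2823, so P(A) = 0.2823/(1+0.2823) ≈ 0.22.

P(A) = 0.22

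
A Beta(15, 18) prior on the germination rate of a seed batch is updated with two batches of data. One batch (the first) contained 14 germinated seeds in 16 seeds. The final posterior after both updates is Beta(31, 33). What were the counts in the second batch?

Because Beta–binomial updating is additive in the counts, the combined data contributed (α_post−α_prior, β_post−β_prior) successes and failures.
Total across both batches: 31−15=16 germinated seeds, 33−18=15 non-germinating seeds.
Subtract the first batch: 16−14=2 germinated seeds and 15−2=13 non-germinating seeds.

2 germinated seeds and 13 non-germinating seeds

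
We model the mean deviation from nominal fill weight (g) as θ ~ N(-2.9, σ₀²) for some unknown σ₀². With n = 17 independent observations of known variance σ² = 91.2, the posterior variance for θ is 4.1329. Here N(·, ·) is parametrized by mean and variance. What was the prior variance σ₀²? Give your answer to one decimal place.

Posterior precision equals prior precision plus data precision: 1/σ_n² = 1/σ₀² + n/σ².
So 1/σ₀² = 1/4.1329 − 17/91.2 = 0.241961 − 0.186404 = 0.055557.
Hence σ₀² = 1/0.055557 ≈ 18.0.

σ₀² = 18.0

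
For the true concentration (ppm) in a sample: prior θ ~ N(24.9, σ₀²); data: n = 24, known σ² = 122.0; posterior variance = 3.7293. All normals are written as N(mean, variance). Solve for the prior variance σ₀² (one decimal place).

σ₀² = 14.0

For the Normal–Normal model with known σ², precisions add: τ_n = τ₀ + n/σ².
So 1/σ₀² = 1/3.7293 − 24/122.0 = 0.268147 − 0.196721 = 0.071426.
Hence σ₀² = 1/0.071426 ≈ 14.0.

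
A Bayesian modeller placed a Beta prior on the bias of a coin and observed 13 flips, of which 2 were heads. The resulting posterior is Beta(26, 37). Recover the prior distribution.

Beta(24, 26)

Beta is conjugate to the binomial likelihood: posterior = Beta(α+s, β+f).
So α = 26 − 2 = 24 and β = 37 − 11 = 26.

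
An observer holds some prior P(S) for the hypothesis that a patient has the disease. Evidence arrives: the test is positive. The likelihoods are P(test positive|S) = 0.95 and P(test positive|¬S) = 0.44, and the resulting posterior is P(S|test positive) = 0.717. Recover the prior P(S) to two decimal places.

Bayes' rule in odds form gives O(S|E) = O(S)·[P(E|S)/P(E|¬S)], hence O(S) = O(S|E)/LR.
Posterior odds = 0.717/(1−0.717) = 2.5336. LR = 0.95/0.44 = 2.1591.
Prior odds = 2.5336/2.1591 = 1.1735, so P(S) = 1.1735/(1+1.1735) ≈ 0.54.

P(S) = 0.54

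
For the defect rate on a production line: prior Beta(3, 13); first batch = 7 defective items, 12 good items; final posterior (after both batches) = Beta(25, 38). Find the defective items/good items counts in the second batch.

Because Beta–binomial updating is additive in the counts, the combined data contributed (α_post−α_prior, β_post−β_prior) successes and failures.
Total across both batches: 25−3=22 defective items, 38−13=25 good items.
Subtract the first batch: 22−7=15 defective items and 25−12=13 good items.

15 defective items and 13 good items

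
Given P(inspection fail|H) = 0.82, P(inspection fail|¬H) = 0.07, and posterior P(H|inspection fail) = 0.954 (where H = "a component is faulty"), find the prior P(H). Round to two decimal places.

In odds form, posterior odds = prior odds × likelihood ratio, so prior odds = posterior odds ÷ LR.
Posterior odds = 0.954/(1−0.954) = 20.7391. LR = 0.82/0.07 = 11.7143.
Prior odds = 20.7391/11.7143 = 1.7704, so P(H) = 1.7704/(1+1.7704) ≈ 0.64.

P(H) = 0.64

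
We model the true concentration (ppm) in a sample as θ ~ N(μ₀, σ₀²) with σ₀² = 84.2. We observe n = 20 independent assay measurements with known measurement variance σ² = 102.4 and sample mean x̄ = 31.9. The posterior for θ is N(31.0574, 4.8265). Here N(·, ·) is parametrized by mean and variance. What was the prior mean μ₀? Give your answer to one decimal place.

μ₀ = 17.2

The posterior mean is a precision-weighted average: μ_n = (τ₀μ₀ + τ_data·x̄)/(τ₀+τ_data), with τ₀=1/σ₀² and τ_data=n/σ².
Here τ₀ = 1/84.2 = 0.011876 and τ_data = 20/102.4 = 0.195312, so τ_n = 0.207188.
Rearranging for μ₀: μ₀ = (μ_n·τ_n − τ_data·x̄)/τ₀ = (31.0574·0.207188 − 0.195312·31.9) / 0.011876 = 0.204268/0.011876 ≈ 17.2.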